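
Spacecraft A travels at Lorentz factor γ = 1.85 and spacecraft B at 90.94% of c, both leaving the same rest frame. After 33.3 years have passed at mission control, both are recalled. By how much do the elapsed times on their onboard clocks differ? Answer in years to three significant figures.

|τ_A − τ_B| = 4.15 years

A: γ = 1.85; τ_A = 33.3/1.850 = 18.00 years.
B: β = 0.9094; γ = 1/√(1 − 0.9094²) = 1/√0.1730 = 2.404; τ_B = 33.3/2.404 = 13.85 years.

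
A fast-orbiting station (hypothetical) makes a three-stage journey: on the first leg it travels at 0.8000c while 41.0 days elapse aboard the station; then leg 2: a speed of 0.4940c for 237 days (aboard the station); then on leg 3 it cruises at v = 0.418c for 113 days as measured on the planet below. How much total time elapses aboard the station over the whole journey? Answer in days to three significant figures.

τ = 381 days

Leg 1: 41.0 days is already measured aboard the station.
Leg 2: 237 days is already measured aboard the station.
Leg 3: γ = 1/√(1 − 0.418²) = 1/√0.8253 = 1.101; τ_3 = 113/1.101 = 102.7 days.
Total: 41.00 + 237.0 + 102.7 days.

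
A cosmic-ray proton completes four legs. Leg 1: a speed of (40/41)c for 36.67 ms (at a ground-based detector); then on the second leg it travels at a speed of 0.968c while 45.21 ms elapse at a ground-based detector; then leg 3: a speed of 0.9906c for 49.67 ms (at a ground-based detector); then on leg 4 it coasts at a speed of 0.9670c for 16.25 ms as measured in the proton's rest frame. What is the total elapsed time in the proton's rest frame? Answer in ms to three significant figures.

τ = 42.4 ms

Leg 1: γ = 1/√(1 − (40/41)²) = 41/9 ≈ 4.556; τ_1 = 36.67/4.556 = 8.050 ms.
Leg 2: γ = 1/√(1 − 0.968²) = 1/√0.06298 = 3.985; τ_2 = 45.21/3.985 = 11.35 ms.
Leg 3: γ = 1/√(1 − 0.9906²) = 1/√0.01871 = 7.310; τ_3 = 49.67/7.310 = 6.794 ms.
Leg 4: 16.25 ms is already measured in the proton's rest frame.
Total: 8.050 + 11.35 + 6.794 + 16.25 ms.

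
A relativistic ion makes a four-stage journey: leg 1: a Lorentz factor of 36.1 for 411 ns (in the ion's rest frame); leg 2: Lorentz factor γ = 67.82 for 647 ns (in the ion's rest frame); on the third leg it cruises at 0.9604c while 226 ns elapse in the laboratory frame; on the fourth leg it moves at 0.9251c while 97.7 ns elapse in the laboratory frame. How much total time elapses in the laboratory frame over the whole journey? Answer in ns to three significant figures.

Leg 1: γ = 36.1; Δt_1 = 36.10 × 411 = 1.484×10⁴ ns.
Leg 2: γ = 67.82; Δt_2 = 67.82 × 647 = 4.388×10⁴ ns.
Leg 3: 226 ns is already measured in the laboratory frame.
Leg 4: 97.7 ns is already measured in the laboratory frame.
Total: 1.484×10⁴ + 4.388×10⁴ + 226.0 + 97.70 ns.

Δt = 5.90×10⁴ ns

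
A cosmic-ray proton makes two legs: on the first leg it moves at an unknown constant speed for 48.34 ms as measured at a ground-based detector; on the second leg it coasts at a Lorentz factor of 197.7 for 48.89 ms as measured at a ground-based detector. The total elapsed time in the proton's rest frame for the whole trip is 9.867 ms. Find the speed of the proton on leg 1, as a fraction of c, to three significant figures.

Leg 1: speed unknown; τ_1 = 48.34/γ_1.
Leg 2: γ = 197.7; τ_2 = 48.89/197.7 = 0.2473 ms.
Total proper time: τ_1 + 0.2473 = 9.867, so τ_1 = 9.867 − 0.2473 = 9.620 ms.
γ_1 = 48.34/9.620 = 5.025; β = √(1 − 1/γ²) = √0.9604.

β = 0.980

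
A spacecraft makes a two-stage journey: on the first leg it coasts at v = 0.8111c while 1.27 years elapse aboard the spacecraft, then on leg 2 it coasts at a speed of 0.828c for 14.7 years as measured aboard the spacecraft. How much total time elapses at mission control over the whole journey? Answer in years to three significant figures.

Δt = 28.4 years

Leg 1: γ = 1/√(1 − 0.8111²) = 1/√0.3421 = 1.710; Δt_1 = 1.710 × 1.27 = 2.171 years.
Leg 2: γ = 1/√(1 − 0.828²) = 1/√0.3144 = 1.783; Δt_2 = 1.783 × 14.7 = 26.22 years.
Total: 2.171 + 26.22 years.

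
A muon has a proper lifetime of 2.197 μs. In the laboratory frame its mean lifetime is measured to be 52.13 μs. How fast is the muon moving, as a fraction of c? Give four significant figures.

β = 0.9991

γ = Δt/τ₀ = 52.13/2.197 = 23.73
β = √(1 − 1/γ²) = √(1 − 0.001776) = √0.9982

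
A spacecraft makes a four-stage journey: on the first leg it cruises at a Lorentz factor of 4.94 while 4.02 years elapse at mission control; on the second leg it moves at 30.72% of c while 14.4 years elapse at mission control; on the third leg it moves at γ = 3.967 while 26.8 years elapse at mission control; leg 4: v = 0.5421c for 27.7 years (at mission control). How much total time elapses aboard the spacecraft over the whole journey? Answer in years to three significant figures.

Leg 1: γ = 4.94; τ_1 = 4.02/4.940 = 0.8138 years.
Leg 2: β = 0.3072; γ = 1/√(1 − 0.3072²) = 1/√0.9056 = 1.051; τ_2 = 14.4/1.051 = 13.70 years.
Leg 3: γ = 3.967; τ_3 = 26.8/3.967 = 6.756 years.
Leg 4: γ = 1/√(1 − 0.5421²) = 1/√0.7061 = 1.190; τ_4 = 27.7/1.190 = 23.28 years.
Total: 0.8138 + 13.70 + 6.756 + 23.28 years.

τ = 44.5 years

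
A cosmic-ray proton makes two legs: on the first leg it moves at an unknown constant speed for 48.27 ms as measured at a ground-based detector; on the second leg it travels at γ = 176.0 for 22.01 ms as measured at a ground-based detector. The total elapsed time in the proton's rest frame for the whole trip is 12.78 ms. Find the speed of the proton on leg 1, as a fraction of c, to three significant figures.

β = 0.965

Leg 1: speed unknown; τ_1 = 48.27/γ_1.
Leg 2: γ = 176.0; τ_2 = 22.01/176.0 = 0.1251 ms.
Total proper time: τ_1 + 0.1251 = 12.78, so τ_1 = 12.78 − 0.1251 = 12.65 ms.
γ_1 = 48.27/12.65 = 3.814; β = √(1 − 1/γ²) = √0.9313.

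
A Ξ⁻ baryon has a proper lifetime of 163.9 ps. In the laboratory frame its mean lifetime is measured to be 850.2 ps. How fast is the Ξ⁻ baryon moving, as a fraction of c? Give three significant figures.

γ = Δt/τ₀ = 850.2/163.9 = 5.187
β = √(1 − 1/γ²) = √(1 − 0.03716) = √0.9628

β = 0.981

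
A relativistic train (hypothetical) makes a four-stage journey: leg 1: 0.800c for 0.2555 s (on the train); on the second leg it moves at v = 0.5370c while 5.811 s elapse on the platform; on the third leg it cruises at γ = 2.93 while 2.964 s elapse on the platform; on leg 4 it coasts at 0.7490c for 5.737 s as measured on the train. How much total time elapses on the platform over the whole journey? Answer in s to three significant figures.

Leg 1: γ = 1/√(1 − 0.800²) = 5/3 ≈ 1.667; Δt_1 = 1.667 × 0.2555 = 0.4258 s.
Leg 2: 5.811 s is already measured on the platform.
Leg 3: 2.964 s is already measured on the platform.
Leg 4: γ = 1/√(1 − 0.7490²) = 1/√0.4390 = 1.509; Δt_4 = 1.509 × 5.737 = 8.659 s.
Total: 0.4258 + 5.811 + 2.964 + 8.659 s.

Δt = 17.9 s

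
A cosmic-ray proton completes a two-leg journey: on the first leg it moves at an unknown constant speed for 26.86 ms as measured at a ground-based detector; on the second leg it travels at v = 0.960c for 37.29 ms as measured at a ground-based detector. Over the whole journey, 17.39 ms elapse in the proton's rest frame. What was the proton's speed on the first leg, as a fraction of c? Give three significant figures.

Leg 1: speed unknown; τ_1 = 26.86/γ_1.
Leg 2: γ = 1/√(1 − 0.960²) = 1/√0.07840 = 3.571; τ_2 = 37.29/3.571 = 10.44 ms.
Total proper time: τ_1 + 10.44 = 17.39, so τ_1 = 17.39 − 10.44 = 6.949 ms.
γ_1 = 26.86/6.949 = 3.865; β = √(1 − 1/γ²) = √0.9331.

β = 0.966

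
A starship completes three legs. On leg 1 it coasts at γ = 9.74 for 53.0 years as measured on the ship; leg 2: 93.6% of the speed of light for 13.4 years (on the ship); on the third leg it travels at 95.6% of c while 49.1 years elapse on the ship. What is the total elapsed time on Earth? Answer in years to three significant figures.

Leg 1: γ = 9.74; Δt_1 = 9.740 × 53.0 = 516.2 years.
Leg 2: β = 0.936; γ = 1/√(1 − 0.936²) = 1/√0.1239 = 2.841; Δt_2 = 2.841 × 13.4 = 38.07 years.
Leg 3: β = 0.956; γ = 1/√(1 − 0.956²) = 1/√0.08606 = 3.409; Δt_3 = 3.409 × 49.1 = 167.4 years.
Total: 516.2 + 38.07 + 167.4 years.

Δt = 722 years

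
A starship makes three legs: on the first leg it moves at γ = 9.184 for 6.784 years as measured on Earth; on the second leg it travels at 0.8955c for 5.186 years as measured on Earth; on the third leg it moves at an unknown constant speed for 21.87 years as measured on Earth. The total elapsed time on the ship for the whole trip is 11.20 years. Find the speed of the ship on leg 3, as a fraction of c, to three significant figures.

β = 0.928

Leg 1: γ = 9.184; τ_1 = 6.784/9.184 = 0.7387 years.
Leg 2: γ = 1/√(1 − 0.8955²) = 1/√0.1981 = 2.247; τ_2 = 5.186/2.247 = 2.308 years.
Leg 3: speed unknown; τ_3 = 21.87/γ_3.
Total proper time: 0.7387 + 2.308 + τ_3 = 11.20, so τ_3 = 11.20 − 3.047 = 8.153 years.
γ_3 = 21.87/8.153 = 2.682; β = √(1 − 1/γ²) = √0.8610.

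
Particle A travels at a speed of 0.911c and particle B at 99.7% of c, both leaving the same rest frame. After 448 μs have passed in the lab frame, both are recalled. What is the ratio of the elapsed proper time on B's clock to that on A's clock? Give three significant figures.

A: γ = 1/√(1 − 0.911²) = 1/√0.1701 = 2.425. B: β = 0.997; γ = 1/√(1 − 0.997²) = 1/√0.005991 = 12.92.
τ_A/τ_B = γ_B/γ_A = 12.92/2.425 = 5.328, so τ_B/τ_A = 0.1877.

τ_B/τ_A = 0.188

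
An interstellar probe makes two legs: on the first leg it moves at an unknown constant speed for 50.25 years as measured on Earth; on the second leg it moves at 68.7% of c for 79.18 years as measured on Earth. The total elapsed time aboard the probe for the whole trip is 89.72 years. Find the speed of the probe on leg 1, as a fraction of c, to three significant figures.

β = 0.768

Leg 1: speed unknown; τ_1 = 50.25/γ_1.
Leg 2: β = 0.687; γ = 1/√(1 − 0.687²) = 1/√0.5280 = 1.376; τ_2 = 79.18/1.376 = 57.54 years.
Total proper time: τ_1 + 57.54 = 89.72, so τ_1 = 89.72 − 57.54 = 32.18 years.
γ_1 = 50.25/32.18 = 1.561; β = √(1 − 1/γ²) = √0.5898.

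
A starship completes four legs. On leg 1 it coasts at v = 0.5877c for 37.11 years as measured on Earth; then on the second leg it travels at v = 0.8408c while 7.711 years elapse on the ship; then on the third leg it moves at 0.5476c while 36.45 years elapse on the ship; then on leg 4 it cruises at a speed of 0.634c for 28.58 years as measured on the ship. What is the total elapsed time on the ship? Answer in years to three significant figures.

Leg 1: γ = 1/√(1 − 0.5877²) = 1/√0.6546 = 1.236; τ_1 = 37.11/1.236 = 30.02 years.
Leg 2: 7.711 years is already measured on the ship.
Leg 3: 36.45 years is already measured on the ship.
Leg 4: 28.58 years is already measured on the ship.
Total: 30.02 + 7.711 + 36.45 + 28.58 years.

τ = 103 years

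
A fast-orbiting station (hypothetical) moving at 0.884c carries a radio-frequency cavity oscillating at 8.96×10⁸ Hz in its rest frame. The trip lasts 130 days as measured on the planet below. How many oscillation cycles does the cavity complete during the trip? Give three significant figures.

N = 4.70×10¹⁵

γ = 1/√(1 − 0.884²) = 1/√0.2185 = 2.139
The oscillator's own cycle count is N = f × τ where τ is the proper time aboard the station. τ = Δt/γ = 130/2.139 = 60.77 days = 5.251×10⁶ s.
N = 8.96×10⁸ × 5.251×10⁶ = 4.705×10¹⁵.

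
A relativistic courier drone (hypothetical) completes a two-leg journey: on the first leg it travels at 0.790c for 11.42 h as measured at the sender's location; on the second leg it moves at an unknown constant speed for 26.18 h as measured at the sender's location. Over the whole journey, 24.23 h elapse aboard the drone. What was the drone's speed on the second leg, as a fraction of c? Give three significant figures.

β = 0.753

Leg 1: γ = 1/√(1 − 0.790²) = 1/√0.3759 = 1.631; τ_1 = 11.42/1.631 = 7.002 h.
Leg 2: speed unknown; τ_2 = 26.18/γ_2.
Total proper time: 7.002 + τ_2 = 24.23, so τ_2 = 24.23 − 7.002 = 17.23 h.
γ_2 = 26.18/17.23 = 1.520; β = √(1 − 1/γ²) = √0.5669.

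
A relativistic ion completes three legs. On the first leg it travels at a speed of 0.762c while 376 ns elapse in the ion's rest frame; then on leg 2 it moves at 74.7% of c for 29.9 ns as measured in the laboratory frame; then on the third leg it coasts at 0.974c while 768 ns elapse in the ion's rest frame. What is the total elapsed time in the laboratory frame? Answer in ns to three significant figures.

Δt = 4000 ns

Leg 1: γ = 1/√(1 − 0.762²) = 1/√0.4194 = 1.544; Δt_1 = 1.544 × 376 = 580.6 ns.
Leg 2: 29.9 ns is already measured in the laboratory frame.
Leg 3: γ = 1/√(1 − 0.974²) = 1/√0.05132 = 4.414; Δt_3 = 4.414 × 768 = 3390 ns.
Total: 580.6 + 29.90 + 3390 ns.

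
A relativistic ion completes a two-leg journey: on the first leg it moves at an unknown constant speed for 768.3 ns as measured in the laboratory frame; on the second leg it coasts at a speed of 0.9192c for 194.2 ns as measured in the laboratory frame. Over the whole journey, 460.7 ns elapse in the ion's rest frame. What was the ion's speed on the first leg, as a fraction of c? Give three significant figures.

Leg 1: speed unknown; τ_1 = 768.3/γ_1.
Leg 2: γ = 1/√(1 − 0.9192²) = 1/√0.1551 = 2.539; τ_2 = 194.2/2.539 = 76.47 ns.
Total proper time: τ_1 + 76.47 = 460.7, so τ_1 = 460.7 − 76.47 = 384.2 ns.
γ_1 = 768.3/384.2 = 2.000; β = √(1 − 1/γ²) = √0.7499.

β = 0.866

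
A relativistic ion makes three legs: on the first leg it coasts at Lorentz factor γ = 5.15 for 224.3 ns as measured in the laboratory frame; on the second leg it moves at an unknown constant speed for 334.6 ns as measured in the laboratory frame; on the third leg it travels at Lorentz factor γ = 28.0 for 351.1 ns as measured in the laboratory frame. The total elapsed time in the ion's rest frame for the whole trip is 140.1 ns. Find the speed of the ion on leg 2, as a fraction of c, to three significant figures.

Leg 1: γ = 5.15; τ_1 = 224.3/5.150 = 43.55 ns.
Leg 2: speed unknown; τ_2 = 334.6/γ_2.
Leg 3: γ = 28.0; τ_3 = 351.1/28.00 = 12.54 ns.
Total proper time: 43.55 + τ_2 + 12.54 = 140.1, so τ_2 = 140.1 − 56.09 = 84.01 ns.
γ_2 = 334.6/84.01 = 3.983; β = √(1 − 1/γ²) = √0.9370.

β = 0.968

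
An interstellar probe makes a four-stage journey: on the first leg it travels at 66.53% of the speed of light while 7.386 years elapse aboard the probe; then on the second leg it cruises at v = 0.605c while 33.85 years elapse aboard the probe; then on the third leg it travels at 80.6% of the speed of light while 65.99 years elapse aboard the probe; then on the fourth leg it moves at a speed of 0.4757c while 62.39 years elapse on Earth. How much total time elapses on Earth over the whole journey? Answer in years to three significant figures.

Δt = 226 years

Leg 1: β = 0.6653; γ = 1/√(1 − 0.6653²) = 1/√0.5574 = 1.339; Δt_1 = 1.339 × 7.386 = 9.893 years.
Leg 2: γ = 1/√(1 − 0.605²) = 1/√0.6340 = 1.256; Δt_2 = 1.256 × 33.85 = 42.51 years.
Leg 3: β = 0.806; γ = 1/√(1 − 0.806²) = 1/√0.3504 = 1.689; Δt_3 = 1.689 × 65.99 = 111.5 years.
Leg 4: 62.39 years is already measured on Earth.
Total: 9.893 + 42.51 + 111.5 + 62.39 years.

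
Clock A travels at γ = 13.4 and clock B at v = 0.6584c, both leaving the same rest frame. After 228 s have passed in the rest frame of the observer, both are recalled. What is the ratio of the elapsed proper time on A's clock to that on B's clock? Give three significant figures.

A: γ = 13.4. B: γ = 1/√(1 − 0.6584²) = 1/√0.5665 = 1.329.
τ_A/τ_B = γ_B/γ_A = 1.329/13.40 = 0.09915, so τ_A/τ_B = 0.09915.

τ_A/τ_B = 0.0991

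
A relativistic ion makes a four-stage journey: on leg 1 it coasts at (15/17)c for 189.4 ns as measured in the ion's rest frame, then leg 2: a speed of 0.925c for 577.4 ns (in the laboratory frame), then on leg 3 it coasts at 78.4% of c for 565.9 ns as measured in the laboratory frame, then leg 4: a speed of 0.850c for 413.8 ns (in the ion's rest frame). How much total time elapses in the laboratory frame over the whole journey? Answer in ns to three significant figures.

Leg 1: γ = 1/√(1 − (15/17)²) = 17/8 = 2.125; Δt_1 = 2.125 × 189.4 = 402.5 ns.
Leg 2: 577.4 ns is already measured in the laboratory frame.
Leg 3: 565.9 ns is already measured in the laboratory frame.
Leg 4: γ = 1/√(1 − 0.850²) = 1/√0.2775 = 1.898; Δt_4 = 1.898 × 413.8 = 785.5 ns.
Total: 402.5 + 577.4 + 565.9 + 785.5 ns.

Δt = 2330 ns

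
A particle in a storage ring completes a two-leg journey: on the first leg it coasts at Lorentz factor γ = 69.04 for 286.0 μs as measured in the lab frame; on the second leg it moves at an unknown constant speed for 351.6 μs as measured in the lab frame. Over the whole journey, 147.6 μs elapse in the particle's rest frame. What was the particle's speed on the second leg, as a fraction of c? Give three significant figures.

β = 0.913

Leg 1: γ = 69.04; τ_1 = 286.0/69.04 = 4.143 μs.
Leg 2: speed unknown; τ_2 = 351.6/γ_2.
Total proper time: 4.143 + τ_2 = 147.6, so τ_2 = 147.6 − 4.143 = 143.5 μs.
γ_2 = 351.6/143.5 = 2.451; β = √(1 − 1/γ²) = √0.8335.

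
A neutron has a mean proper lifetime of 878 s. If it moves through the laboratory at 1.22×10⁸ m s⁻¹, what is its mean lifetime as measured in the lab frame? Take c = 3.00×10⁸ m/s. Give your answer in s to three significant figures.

Δt = 961 s

β = 1.22×10⁸/3.00×10⁸ = 0.4067; γ = 1/√(1 − 0.4067²) = 1.095
The rest-frame lifetime is the proper time; the lab measures the dilated interval Δt = γτ₀ = 1.095 × 878 s.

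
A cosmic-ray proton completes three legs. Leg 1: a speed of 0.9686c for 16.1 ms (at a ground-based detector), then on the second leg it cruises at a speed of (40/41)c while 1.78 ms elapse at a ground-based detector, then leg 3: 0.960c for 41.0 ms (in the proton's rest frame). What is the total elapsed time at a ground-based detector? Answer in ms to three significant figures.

Δt = 164 ms

Leg 1: 16.1 ms is already measured at a ground-based detector.
Leg 2: 1.78 ms is already measured at a ground-based detector.
Leg 3: γ = 1/√(1 − 0.960²) = 25/7 ≈ 3.571; Δt_3 = 3.571 × 41.0 = 146.4 ms.
Total: 16.10 + 1.780 + 146.4 ms.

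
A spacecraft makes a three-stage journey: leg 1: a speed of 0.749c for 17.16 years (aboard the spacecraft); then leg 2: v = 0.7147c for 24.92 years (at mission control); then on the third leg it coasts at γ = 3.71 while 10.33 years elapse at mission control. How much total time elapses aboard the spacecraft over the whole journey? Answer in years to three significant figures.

τ = 37.4 years

Leg 1: 17.16 years is already measured aboard the spacecraft.
Leg 2: γ = 1/√(1 − 0.7147²) = 1/√0.4892 = 1.430; τ_2 = 24.92/1.430 = 17.43 years.
Leg 3: γ = 3.71; τ_3 = 10.33/3.710 = 2.784 years.
Total: 17.16 + 17.43 + 2.784 years.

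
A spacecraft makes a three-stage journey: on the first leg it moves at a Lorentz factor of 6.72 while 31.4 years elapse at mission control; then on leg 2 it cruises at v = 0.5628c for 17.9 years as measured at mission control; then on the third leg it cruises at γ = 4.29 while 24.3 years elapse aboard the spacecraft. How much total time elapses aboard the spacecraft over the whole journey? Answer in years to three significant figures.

Leg 1: γ = 6.72; τ_1 = 31.4/6.720 = 4.673 years.
Leg 2: γ = 1/√(1 − 0.5628²) = 1/√0.6833 = 1.210; τ_2 = 17.9/1.210 = 14.80 years.
Leg 3: 24.3 years is already measured aboard the spacecraft.
Total: 4.673 + 14.80 + 24.30 years.

τ = 43.8 years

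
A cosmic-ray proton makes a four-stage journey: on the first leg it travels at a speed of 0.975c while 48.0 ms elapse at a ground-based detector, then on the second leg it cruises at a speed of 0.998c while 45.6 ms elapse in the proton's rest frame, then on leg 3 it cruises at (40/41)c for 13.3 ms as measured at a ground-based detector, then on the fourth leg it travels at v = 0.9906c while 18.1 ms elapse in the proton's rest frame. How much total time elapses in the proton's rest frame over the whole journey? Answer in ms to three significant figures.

Leg 1: γ = 1/√(1 − 0.975²) = 1/√0.04938 = 4.500; τ_1 = 48.0/4.500 = 10.67 ms.
Leg 2: 45.6 ms is already measured in the proton's rest frame.
Leg 3: γ = 1/√(1 − (40/41)²) = 41/9 ≈ 4.556; τ_3 = 13.3/4.556 = 2.920 ms.
Leg 4: 18.1 ms is already measured in the proton's rest frame.
Total: 10.67 + 45.60 + 2.920 + 18.10 ms.

τ = 77.3 ms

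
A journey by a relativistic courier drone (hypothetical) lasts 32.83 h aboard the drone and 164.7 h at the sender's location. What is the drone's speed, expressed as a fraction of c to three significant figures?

The proper time is measured aboard the drone (both events occur at the drone's location); Δt is measured at the sender's location. γ = Δt/τ = 164.7/32.83 = 5.017.
β = √(1 − 1/γ²) = √(1 − 0.03973) = √0.9603

β = 0.980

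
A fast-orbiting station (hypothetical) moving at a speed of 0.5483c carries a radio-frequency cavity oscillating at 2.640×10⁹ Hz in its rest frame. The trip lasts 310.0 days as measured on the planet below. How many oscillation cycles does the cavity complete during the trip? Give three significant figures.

N = 5.91×10¹⁶

γ = 1/√(1 − 0.5483²) = 1/√0.6994 = 1.196
The oscillator's own cycle count is N = f × τ where τ is the proper time aboard the station. τ = Δt/γ = 310.0/1.196 = 259.2 days = 2.240×10⁷ s.
N = 2.640×10⁹ × 2.240×10⁷ = 5.913×10¹⁶.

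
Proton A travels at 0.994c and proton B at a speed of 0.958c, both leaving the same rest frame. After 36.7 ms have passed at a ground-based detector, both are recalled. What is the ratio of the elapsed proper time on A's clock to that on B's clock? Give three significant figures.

A: γ = 1/√(1 − 0.994²) = 1/√0.01196 = 9.142. B: γ = 1/√(1 − 0.958²) = 1/√0.08224 = 3.487.
τ_A/τ_B = γ_B/γ_A = 3.487/9.142 = 0.3814, so τ_A/τ_B = 0.3814.

τ_A/τ_B = 0.381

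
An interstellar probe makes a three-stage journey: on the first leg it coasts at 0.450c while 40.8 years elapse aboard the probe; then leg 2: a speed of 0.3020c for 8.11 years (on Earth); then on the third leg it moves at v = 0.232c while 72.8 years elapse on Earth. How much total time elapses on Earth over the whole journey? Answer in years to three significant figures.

Leg 1: γ = 1/√(1 − 0.450²) = 1/√0.7975 = 1.120; Δt_1 = 1.120 × 40.8 = 45.69 years.
Leg 2: 8.11 years is already measured on Earth.
Leg 3: 72.8 years is already measured on Earth.
Total: 45.69 + 8.110 + 72.80 years.

Δt = 127 years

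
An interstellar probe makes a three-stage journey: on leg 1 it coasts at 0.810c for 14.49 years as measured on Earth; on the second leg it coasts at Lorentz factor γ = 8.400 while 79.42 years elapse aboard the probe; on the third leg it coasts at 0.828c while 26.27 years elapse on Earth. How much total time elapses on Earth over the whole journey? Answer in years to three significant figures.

Δt = 708 years

Leg 1: 14.49 years is already measured on Earth.
Leg 2: γ = 8.400; Δt_2 = 8.400 × 79.42 = 667.1 years.
Leg 3: 26.27 years is already measured on Earth.
Total: 14.49 + 667.1 + 26.27 years.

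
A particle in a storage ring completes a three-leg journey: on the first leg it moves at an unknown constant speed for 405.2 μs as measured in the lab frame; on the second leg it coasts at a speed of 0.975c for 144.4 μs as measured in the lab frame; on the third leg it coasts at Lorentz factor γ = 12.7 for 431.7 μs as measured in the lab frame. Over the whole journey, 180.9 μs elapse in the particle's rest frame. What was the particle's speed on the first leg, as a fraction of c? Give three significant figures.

Leg 1: speed unknown; τ_1 = 405.2/γ_1.
Leg 2: γ = 1/√(1 − 0.975²) = 1/√0.04938 = 4.500; τ_2 = 144.4/4.500 = 32.09 μs.
Leg 3: γ = 12.7; τ_3 = 431.7/12.70 = 33.99 μs.
Total proper time: τ_1 + 32.09 + 33.99 = 180.9, so τ_1 = 180.9 − 66.08 = 114.8 μs.
γ_1 = 405.2/114.8 = 3.529; β = √(1 − 1/γ²) = √0.9197.

β = 0.959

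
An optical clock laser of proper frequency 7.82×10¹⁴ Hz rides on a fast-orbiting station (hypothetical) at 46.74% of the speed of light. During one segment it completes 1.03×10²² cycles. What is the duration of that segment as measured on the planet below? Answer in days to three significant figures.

Δt = 172 days

β = 0.4674; γ = 1/√(1 − 0.4674²) = 1/√0.7815 = 1.131
Proper time for N cycles: τ = N/f = 1.03×10²²/(7.82×10¹⁴) = 1.317×10⁷ s = 152.4 days.
Lab-frame duration Δt = γτ = 1.131 × 152.4 = 172.4 days.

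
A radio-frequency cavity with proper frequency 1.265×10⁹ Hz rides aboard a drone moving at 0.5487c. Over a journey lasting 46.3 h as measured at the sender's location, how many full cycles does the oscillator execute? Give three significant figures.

N = 1.76×10¹⁴

γ = 1/√(1 − 0.5487²) = 1/√0.6989 = 1.196
The oscillator's own cycle count is N = f × τ where τ is the proper time aboard the drone. τ = Δt/γ = 46.3/1.196 = 38.71 h = 1.393×10⁵ s.
N = 1.265×10⁹ × 1.393×10⁵ = 1.763×10¹⁴.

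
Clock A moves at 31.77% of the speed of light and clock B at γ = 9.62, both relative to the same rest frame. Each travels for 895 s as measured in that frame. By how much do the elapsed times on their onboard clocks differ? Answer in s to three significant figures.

A: β = 0.3177; γ = 1/√(1 − 0.3177²) = 1/√0.8991 = 1.055; τ_A = 895/1.055 = 848.6 s.
B: γ = 9.62; τ_B = 895/9.620 = 93.04 s.

|τ_A − τ_B| = 756 s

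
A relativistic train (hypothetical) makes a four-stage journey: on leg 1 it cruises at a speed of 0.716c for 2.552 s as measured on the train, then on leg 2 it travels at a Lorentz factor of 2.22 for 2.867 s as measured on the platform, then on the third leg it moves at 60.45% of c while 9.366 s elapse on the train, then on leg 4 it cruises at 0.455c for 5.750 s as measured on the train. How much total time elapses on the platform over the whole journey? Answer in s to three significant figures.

Leg 1: γ = 1/√(1 − 0.716²) = 1/√0.4873 = 1.432; Δt_1 = 1.432 × 2.552 = 3.656 s.
Leg 2: 2.867 s is already measured on the platform.
Leg 3: β = 0.6045; γ = 1/√(1 − 0.6045²) = 1/√0.6346 = 1.255; Δt_3 = 1.255 × 9.366 = 11.76 s.
Leg 4: γ = 1/√(1 − 0.455²) = 1/√0.7930 = 1.123; Δt_4 = 1.123 × 5.750 = 6.457 s.
Total: 3.656 + 2.867 + 11.76 + 6.457 s.

Δt = 24.7 s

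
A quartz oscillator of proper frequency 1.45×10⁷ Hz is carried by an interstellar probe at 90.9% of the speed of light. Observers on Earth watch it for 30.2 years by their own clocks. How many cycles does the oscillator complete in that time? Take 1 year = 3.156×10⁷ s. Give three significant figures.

N = 5.76×10¹⁵

β = 0.909; γ = 1/√(1 − 0.909²) = 1/√0.1737 = 2.399
During 30.2 years of lab time, the oscillator's proper time advances by τ = Δt/γ = 30.2/2.399 = 12.59 years = 3.973×10⁸ s.
N = f × τ = 1.45×10⁷ × 3.973×10⁸ = 5.760×10¹⁵.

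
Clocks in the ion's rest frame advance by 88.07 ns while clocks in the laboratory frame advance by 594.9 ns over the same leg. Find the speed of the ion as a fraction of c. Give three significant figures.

β = 0.989

The proper time is measured in the ion's rest frame (both events occur at the ion's location); Δt is measured in the laboratory frame. γ = Δt/τ = 594.9/88.07 = 6.755.
β = √(1 − 1/γ²) = √(1 − 0.02192) = √0.9781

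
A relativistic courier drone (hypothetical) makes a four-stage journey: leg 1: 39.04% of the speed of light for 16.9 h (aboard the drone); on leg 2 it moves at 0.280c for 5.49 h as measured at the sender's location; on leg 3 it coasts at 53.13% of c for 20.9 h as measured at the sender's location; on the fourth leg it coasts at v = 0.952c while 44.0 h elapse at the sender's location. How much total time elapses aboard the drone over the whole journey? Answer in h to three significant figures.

τ = 53.3 h

Leg 1: 16.9 h is already measured aboard the drone.
Leg 2: γ = 1/√(1 − 0.280²) = 25/24 ≈ 1.042; τ_2 = 5.49/1.042 = 5.270 h.
Leg 3: β = 0.5313; γ = 1/√(1 − 0.5313²) = 1/√0.7177 = 1.180; τ_3 = 20.9/1.180 = 17.71 h.
Leg 4: γ = 1/√(1 − 0.952²) = 1/√0.09370 = 3.267; τ_4 = 44.0/3.267 = 13.47 h.
Total: 16.90 + 5.270 + 17.71 + 13.47 h.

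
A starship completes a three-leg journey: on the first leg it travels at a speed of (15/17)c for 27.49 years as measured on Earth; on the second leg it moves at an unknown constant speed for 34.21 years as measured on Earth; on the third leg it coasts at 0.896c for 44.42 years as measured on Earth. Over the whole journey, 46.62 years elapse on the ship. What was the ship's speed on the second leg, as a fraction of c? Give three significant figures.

Leg 1: γ = 1/√(1 − (15/17)²) = 17/8 = 2.125; τ_1 = 27.49/2.125 = 12.94 years.
Leg 2: speed unknown; τ_2 = 34.21/γ_2.
Leg 3: γ = 1/√(1 − 0.896²) = 1/√0.1972 = 2.252; τ_3 = 44.42/2.252 = 19.72 years.
Total proper time: 12.94 + τ_2 + 19.72 = 46.62, so τ_2 = 46.62 − 32.66 = 13.96 years.
γ_2 = 34.21/13.96 = 2.451; β = √(1 − 1/γ²) = √0.8335.

β = 0.913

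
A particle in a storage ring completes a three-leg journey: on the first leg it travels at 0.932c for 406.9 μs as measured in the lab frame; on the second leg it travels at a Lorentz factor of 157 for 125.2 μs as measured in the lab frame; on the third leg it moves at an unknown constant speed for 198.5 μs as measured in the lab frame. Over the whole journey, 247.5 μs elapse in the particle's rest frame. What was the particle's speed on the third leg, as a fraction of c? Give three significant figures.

Leg 1: γ = 1/√(1 − 0.932²) = 1/√0.1314 = 2.759; τ_1 = 406.9/2.759 = 147.5 μs.
Leg 2: γ = 157; τ_2 = 125.2/157.0 = 0.7975 μs.
Leg 3: speed unknown; τ_3 = 198.5/γ_3.
Total proper time: 147.5 + 0.7975 + τ_3 = 247.5, so τ_3 = 247.5 − 148.3 = 99.22 μs.
γ_3 = 198.5/99.22 = 2.001; β = √(1 − 1/γ²) = √0.7502.

β = 0.866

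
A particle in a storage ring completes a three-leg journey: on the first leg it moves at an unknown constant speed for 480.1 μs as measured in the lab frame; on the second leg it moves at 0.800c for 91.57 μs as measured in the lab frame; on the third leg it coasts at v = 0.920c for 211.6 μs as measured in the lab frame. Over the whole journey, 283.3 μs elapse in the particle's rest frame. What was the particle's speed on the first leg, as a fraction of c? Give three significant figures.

Leg 1: speed unknown; τ_1 = 480.1/γ_1.
Leg 2: γ = 1/√(1 − 0.800²) = 5/3 ≈ 1.667; τ_2 = 91.57/1.667 = 54.94 μs.
Leg 3: γ = 1/√(1 − 0.920²) = 1/√0.1536 = 2.552; τ_3 = 211.6/2.552 = 82.93 μs.
Total proper time: τ_1 + 54.94 + 82.93 = 283.3, so τ_1 = 283.3 − 137.9 = 145.4 μs.
γ_1 = 480.1/145.4 = 3.301; β = √(1 − 1/γ²) = √0.9082.

β = 0.953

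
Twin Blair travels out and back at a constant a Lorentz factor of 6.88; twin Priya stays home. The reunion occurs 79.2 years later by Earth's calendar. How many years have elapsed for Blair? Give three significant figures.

γ = 6.88
Blair's clock measures proper time along the trip: τ = Δt/γ = 79.2/6.880 years.

τ = 11.5 years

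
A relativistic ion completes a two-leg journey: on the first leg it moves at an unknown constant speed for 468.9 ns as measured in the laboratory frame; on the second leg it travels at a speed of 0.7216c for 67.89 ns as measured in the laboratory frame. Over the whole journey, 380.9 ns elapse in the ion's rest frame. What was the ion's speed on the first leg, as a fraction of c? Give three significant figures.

Leg 1: speed unknown; τ_1 = 468.9/γ_1.
Leg 2: γ = 1/√(1 − 0.7216²) = 1/√0.4793 = 1.444; τ_2 = 67.89/1.444 = 47.00 ns.
Total proper time: τ_1 + 47.00 = 380.9, so τ_1 = 380.9 − 47.00 = 333.9 ns.
γ_1 = 468.9/333.9 = 1.404; β = √(1 − 1/γ²) = √0.4929.

β = 0.702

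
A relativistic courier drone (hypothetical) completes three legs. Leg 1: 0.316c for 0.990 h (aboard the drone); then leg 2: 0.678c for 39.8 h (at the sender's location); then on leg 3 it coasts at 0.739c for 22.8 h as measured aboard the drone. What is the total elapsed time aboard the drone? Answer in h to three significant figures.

τ = 53.0 h

Leg 1: 0.990 h is already measured aboard the drone.
Leg 2: γ = 1/√(1 − 0.678²) = 1/√0.5403 = 1.360; τ_2 = 39.8/1.360 = 29.26 h.
Leg 3: 22.8 h is already measured aboard the drone.
Total: 0.9900 + 29.26 + 22.80 h.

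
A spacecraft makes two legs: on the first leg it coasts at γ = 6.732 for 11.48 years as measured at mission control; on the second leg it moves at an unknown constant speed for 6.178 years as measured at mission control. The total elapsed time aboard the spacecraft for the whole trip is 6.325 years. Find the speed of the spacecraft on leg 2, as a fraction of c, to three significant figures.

Leg 1: γ = 6.732; τ_1 = 11.48/6.732 = 1.705 years.
Leg 2: speed unknown; τ_2 = 6.178/γ_2.
Total proper time: 1.705 + τ_2 = 6.325, so τ_2 = 6.325 − 1.705 = 4.620 years.
γ_2 = 6.178/4.620 = 1.337; β = √(1 − 1/γ²) = √0.4408.

β = 0.664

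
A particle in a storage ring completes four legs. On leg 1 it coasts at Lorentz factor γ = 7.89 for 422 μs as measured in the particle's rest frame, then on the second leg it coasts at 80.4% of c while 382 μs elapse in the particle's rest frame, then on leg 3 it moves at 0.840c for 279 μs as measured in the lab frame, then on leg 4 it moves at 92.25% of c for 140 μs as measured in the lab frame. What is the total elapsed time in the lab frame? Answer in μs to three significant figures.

Leg 1: γ = 7.89; Δt_1 = 7.890 × 422 = 3330 μs.
Leg 2: β = 0.804; γ = 1/√(1 − 0.804²) = 1/√0.3536 = 1.682; Δt_2 = 1.682 × 382 = 642.4 μs.
Leg 3: 279 μs is already measured in the lab frame.
Leg 4: 140 μs is already measured in the lab frame.
Total: 3330 + 642.4 + 279.0 + 140.0 μs.

Δt = 4390 μs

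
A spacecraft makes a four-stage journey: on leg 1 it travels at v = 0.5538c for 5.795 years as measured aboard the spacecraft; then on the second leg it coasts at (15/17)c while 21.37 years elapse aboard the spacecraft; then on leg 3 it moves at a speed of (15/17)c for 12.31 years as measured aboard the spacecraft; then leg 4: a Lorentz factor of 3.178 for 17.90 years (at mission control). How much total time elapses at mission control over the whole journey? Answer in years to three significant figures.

Δt = 96.4 years

Leg 1: γ = 1/√(1 − 0.5538²) = 1/√0.6933 = 1.201; Δt_1 = 1.201 × 5.795 = 6.960 years.
Leg 2: γ = 1/√(1 − (15/17)²) = 17/8 = 2.125; Δt_2 = 2.125 × 21.37 = 45.41 years.
Leg 3: γ = 1/√(1 − (15/17)²) = 17/8 = 2.125; Δt_3 = 2.125 × 12.31 = 26.16 years.
Leg 4: 17.90 years is already measured at mission control.
Total: 6.960 + 45.41 + 26.16 + 17.90 years.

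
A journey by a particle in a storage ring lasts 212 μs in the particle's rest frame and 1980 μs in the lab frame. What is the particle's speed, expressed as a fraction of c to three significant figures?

The proper time is measured in the particle's rest frame (both events occur at the particle's location); Δt is measured in the lab frame. γ = Δt/τ = 1980/212 = 9.340.
β = √(1 − 1/γ²) = √(1 − 0.01146) = √0.9885

v = 0.994c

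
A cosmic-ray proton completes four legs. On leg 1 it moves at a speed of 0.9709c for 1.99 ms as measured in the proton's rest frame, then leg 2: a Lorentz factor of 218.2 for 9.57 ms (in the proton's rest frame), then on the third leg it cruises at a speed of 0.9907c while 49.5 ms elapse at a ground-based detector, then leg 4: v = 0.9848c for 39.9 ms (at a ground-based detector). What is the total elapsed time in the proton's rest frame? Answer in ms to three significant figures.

τ = 25.2 ms

Leg 1: 1.99 ms is already measured in the proton's rest frame.
Leg 2: 9.57 ms is already measured in the proton's rest frame.
Leg 3: γ = 1/√(1 − 0.9907²) = 1/√0.01851 = 7.349; τ_3 = 49.5/7.349 = 6.735 ms.
Leg 4: γ = 1/√(1 − 0.9848²) = 1/√0.03017 = 5.757; τ_4 = 39.9/5.757 = 6.930 ms.
Total: 1.990 + 9.570 + 6.735 + 6.930 ms.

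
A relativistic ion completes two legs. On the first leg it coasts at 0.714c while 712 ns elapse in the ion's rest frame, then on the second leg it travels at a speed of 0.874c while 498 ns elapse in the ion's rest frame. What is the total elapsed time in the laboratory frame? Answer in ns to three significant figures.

Leg 1: γ = 1/√(1 − 0.714²) = 1/√0.4902 = 1.428; Δt_1 = 1.428 × 712 = 1017 ns.
Leg 2: γ = 1/√(1 − 0.874²) = 1/√0.2361 = 2.058; Δt_2 = 2.058 × 498 = 1025 ns.
Total: 1017 + 1025 ns.

Δt = 2040 ns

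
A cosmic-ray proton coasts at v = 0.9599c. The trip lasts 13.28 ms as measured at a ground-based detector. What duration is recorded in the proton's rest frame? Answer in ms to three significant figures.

γ = 1/√(1 − 0.9599²) = 1/√0.07859 = 3.567
The interval measured at a ground-based detector is the dilated one; the clock in the proton's rest frame measures the proper time τ = Δt/γ = 13.28/3.567 ms.

τ = 3.72 ms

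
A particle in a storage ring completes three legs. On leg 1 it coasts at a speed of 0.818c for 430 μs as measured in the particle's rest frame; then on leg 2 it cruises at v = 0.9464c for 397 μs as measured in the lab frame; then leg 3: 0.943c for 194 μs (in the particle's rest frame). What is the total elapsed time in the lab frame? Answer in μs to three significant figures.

Δt = 1730 μs

Leg 1: γ = 1/√(1 − 0.818²) = 1/√0.3309 = 1.738; Δt_1 = 1.738 × 430 = 747.5 μs.
Leg 2: 397 μs is already measured in the lab frame.
Leg 3: γ = 1/√(1 − 0.943²) = 1/√0.1108 = 3.005; Δt_3 = 3.005 × 194 = 582.9 μs.
Total: 747.5 + 397.0 + 582.9 μs.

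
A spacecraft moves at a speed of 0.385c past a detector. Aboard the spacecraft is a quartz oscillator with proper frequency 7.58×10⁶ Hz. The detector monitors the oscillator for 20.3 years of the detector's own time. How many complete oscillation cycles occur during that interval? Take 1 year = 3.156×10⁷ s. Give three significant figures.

γ = 1/√(1 − 0.385²) = 1/√0.8518 = 1.084
During 20.3 years of lab time, the oscillator's proper time advances by τ = Δt/γ = 20.3/1.084 = 18.74 years = 5.913×10⁸ s.
N = f × τ = 7.58×10⁶ × 5.913×10⁸ = 4.482×10¹⁵.

N = 4.48×10¹⁵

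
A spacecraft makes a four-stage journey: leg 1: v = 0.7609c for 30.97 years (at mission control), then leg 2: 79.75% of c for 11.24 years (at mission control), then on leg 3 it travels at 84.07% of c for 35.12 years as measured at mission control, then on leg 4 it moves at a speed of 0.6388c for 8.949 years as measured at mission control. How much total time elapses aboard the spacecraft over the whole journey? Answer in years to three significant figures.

τ = 52.8 years

Leg 1: γ = 1/√(1 − 0.7609²) = 1/√0.4210 = 1.541; τ_1 = 30.97/1.541 = 20.10 years.
Leg 2: β = 0.7975; γ = 1/√(1 − 0.7975²) = 1/√0.3640 = 1.657; τ_2 = 11.24/1.657 = 6.781 years.
Leg 3: β = 0.8407; γ = 1/√(1 − 0.8407²) = 1/√0.2932 = 1.847; τ_3 = 35.12/1.847 = 19.02 years.
Leg 4: γ = 1/√(1 − 0.6388²) = 1/√0.5919 = 1.300; τ_4 = 8.949/1.300 = 6.885 years.
Total: 20.10 + 6.781 + 19.02 + 6.885 years.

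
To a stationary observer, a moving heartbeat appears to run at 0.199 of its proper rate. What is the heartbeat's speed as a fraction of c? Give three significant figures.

β = 0.980

Rate ratio = 1/γ, so γ = 1/0.199 = 5.025.
β = √(1 − 1/γ²) = √(1 − 0.199²) = √0.9604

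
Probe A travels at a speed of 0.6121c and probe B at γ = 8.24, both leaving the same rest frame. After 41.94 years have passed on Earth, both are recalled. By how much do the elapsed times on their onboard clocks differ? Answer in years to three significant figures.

|τ_A − τ_B| = 28.1 years

A: γ = 1/√(1 − 0.6121²) = 1/√0.6253 = 1.265; τ_A = 41.94/1.265 = 33.17 years.
B: γ = 8.24; τ_B = 41.94/8.240 = 5.090 years.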